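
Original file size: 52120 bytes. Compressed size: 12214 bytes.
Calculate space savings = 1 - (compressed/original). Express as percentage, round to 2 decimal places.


ratio = compressed/original = 12214/52120 = 0.234344
savings = 1 - ratio = 1 - 0.234344 = 0.765656
as a percentage: 0.765656 * 100 = 76.57%

Space savings = 1 - 12214/52120 = 76.57%


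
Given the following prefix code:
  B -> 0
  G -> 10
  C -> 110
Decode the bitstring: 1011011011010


Decoding step by step:
Bits 10 -> G
Bits 110 -> C
Bits 110 -> C
Bits 110 -> C
Bits 10 -> G


Decoded message: GCCCG


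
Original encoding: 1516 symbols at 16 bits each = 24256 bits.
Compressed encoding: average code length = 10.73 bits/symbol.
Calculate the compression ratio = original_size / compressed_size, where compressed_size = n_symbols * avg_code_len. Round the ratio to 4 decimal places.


original_size = n_symbols * orig_bits = 1516 * 16 = 24256 bits
compressed_size = n_symbols * avg_code_len = 1516 * 10.73 = 16266.68 bits
ratio = original_size / compressed_size = 24256 / 16266.68 = 1.4911

Compression ratio = 1.4911


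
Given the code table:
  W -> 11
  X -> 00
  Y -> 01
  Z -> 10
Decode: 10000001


Decoding:
10 -> Z
00 -> X
00 -> X
01 -> Y


Result: ZXXY


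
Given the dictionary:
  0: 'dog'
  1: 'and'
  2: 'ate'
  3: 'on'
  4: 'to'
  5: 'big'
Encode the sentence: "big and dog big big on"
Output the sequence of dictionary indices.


Look up each word in the dictionary:
  'big' -> 5
  'and' -> 1
  'dog' -> 0
  'big' -> 5
  'big' -> 5
  'on' -> 3

Encoded: [5, 1, 0, 5, 5, 3]


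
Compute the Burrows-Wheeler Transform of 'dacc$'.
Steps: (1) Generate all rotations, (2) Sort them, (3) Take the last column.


Rotations (sorted):
  0: $dacc -> last char: c
  1: acc$d -> last char: d
  2: c$dac -> last char: c
  3: cc$da -> last char: a
  4: dacc$ -> last char: $


BWT = cdca$


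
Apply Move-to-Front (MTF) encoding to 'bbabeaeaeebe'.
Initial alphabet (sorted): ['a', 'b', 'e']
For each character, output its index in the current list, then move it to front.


MTF encoding:
'b': index 1 in ['a', 'b', 'e'] -> ['b', 'a', 'e']
'b': index 0 in ['b', 'a', 'e'] -> ['b', 'a', 'e']
'a': index 1 in ['b', 'a', 'e'] -> ['a', 'b', 'e']
'b': index 1 in ['a', 'b', 'e'] -> ['b', 'a', 'e']
'e': index 2 in ['b', 'a', 'e'] -> ['e', 'b', 'a']
'a': index 2 in ['e', 'b', 'a'] -> ['a', 'e', 'b']
'e': index 1 in ['a', 'e', 'b'] -> ['e', 'a', 'b']
'a': index 1 in ['e', 'a', 'b'] -> ['a', 'e', 'b']
'e': index 1 in ['a', 'e', 'b'] -> ['e', 'a', 'b']
'e': index 0 in ['e', 'a', 'b'] -> ['e', 'a', 'b']
'b': index 2 in ['e', 'a', 'b'] -> ['b', 'e', 'a']
'e': index 1 in ['b', 'e', 'a'] -> ['e', 'b', 'a']


Output: [1, 0, 1, 1, 2, 2, 1, 1, 1, 0, 2, 1]


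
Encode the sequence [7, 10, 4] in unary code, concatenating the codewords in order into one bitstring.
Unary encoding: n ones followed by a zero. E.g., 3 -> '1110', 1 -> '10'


Encode each number as n ones followed by a terminating 0:
  7 -> 11111110 (8 bits)
  10 -> 11111111110 (11 bits)
  4 -> 11110 (5 bits)
Total length = 8 + 11 + 5 = 24 bits.

Unary([7, 10, 4]) = 111111101111111111011110 (24 bits)


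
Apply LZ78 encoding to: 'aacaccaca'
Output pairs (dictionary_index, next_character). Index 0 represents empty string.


LZ78 encoding steps:
Dictionary: {0: ''}
Step 1: w='' (idx 0), next='a' -> output (0, 'a'), add 'a' as idx 1
Step 2: w='a' (idx 1), next='c' -> output (1, 'c'), add 'ac' as idx 2
Step 3: w='ac' (idx 2), next='c' -> output (2, 'c'), add 'acc' as idx 3
Step 4: w='ac' (idx 2), next='a' -> output (2, 'a'), add 'aca' as idx 4


Encoded: [(0, 'a'), (1, 'c'), (2, 'c'), (2, 'a')]


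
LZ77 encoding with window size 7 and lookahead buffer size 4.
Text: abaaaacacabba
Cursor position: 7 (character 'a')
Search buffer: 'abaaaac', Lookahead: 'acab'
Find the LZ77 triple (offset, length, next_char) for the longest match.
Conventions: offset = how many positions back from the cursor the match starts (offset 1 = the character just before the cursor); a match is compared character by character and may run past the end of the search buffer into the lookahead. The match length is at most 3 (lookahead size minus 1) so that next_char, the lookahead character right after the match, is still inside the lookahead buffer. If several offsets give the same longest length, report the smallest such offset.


Try each offset into the search buffer:
  offset=1 (pos 6, char 'c'): match length 0
  offset=2 (pos 5, char 'a'): match length 3
  offset=3 (pos 4, char 'a'): match length 1
  offset=4 (pos 3, char 'a'): match length 1
  offset=5 (pos 2, char 'a'): match length 1
  offset=6 (pos 1, char 'b'): match length 0
  offset=7 (pos 0, char 'a'): match length 1
Longest match has length 3 at offset 2.
next_char = character at position 7 + 3 = 10 -> 'b'

Best match: offset=2, length=3 (matching 'aca' starting at position 5)
LZ77 triple: (2, 3, 'b')


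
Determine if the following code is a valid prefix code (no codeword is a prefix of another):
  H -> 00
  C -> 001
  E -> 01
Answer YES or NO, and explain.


Checking each pair (does one codeword prefix another?):
  H='00' vs C='001': prefix -- VIOLATION

NO -- this is NOT a valid prefix code. H (00) is a prefix of C (001).


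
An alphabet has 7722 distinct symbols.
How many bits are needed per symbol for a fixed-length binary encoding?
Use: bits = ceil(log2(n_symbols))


log2(7722) = 12.9148
Bracket: 2^12 = 4096 < 7722 <= 2^13 = 8192
So ceil(log2(7722)) = 13

bits = ceil(log2(7722)) = ceil(12.9148) = 13 bits


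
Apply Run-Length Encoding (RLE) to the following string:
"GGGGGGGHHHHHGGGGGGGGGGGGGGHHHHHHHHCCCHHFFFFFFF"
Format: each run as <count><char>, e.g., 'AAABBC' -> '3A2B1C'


Scanning runs left to right:
  i=0: run of 'G' x 7 -> '7G'
  i=7: run of 'H' x 5 -> '5H'
  i=12: run of 'G' x 14 -> '14G'
  i=26: run of 'H' x 8 -> '8H'
  i=34: run of 'C' x 3 -> '3C'
  i=37: run of 'H' x 2 -> '2H'
  i=39: run of 'F' x 7 -> '7F'

RLE = 7G5H14G8H3C2H7F


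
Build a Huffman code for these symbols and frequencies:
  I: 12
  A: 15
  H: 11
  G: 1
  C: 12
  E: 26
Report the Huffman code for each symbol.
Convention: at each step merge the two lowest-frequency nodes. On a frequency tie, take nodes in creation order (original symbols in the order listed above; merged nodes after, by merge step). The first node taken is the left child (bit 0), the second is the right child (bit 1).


Huffman tree construction:
Step 1: Merge G(1) + H(11) = 12
Step 2: Merge I(12) + C(12) = 24
Step 3: Merge (G+H)(12) + A(15) = 27
Step 4: Merge (I+C)(24) + E(26) = 50
Step 5: Merge ((G+H)+A)(27) + ((I+C)+E)(50) = 77
Read each symbol's code off the tree from the root (left child = 0, right child = 1).

Codes:
  I: 100 (length 3)
  A: 01 (length 2)
  H: 001 (length 3)
  G: 000 (length 3)
  C: 101 (length 3)
  E: 11 (length 2)
Average code length: 190/77 = 2.4675 bits/symbol


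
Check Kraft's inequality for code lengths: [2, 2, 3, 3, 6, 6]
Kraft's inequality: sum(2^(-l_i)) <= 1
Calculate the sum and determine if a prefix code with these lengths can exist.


Sum = 2^(-2) + 2^(-2) + 2^(-3) + 2^(-3) + 2^(-6) + 2^(-6)
    = 0.25 + 0.25 + 0.125 + 0.125 + 0.015625 + 0.015625
    = 50/64 = 0.78125
Since 0.78125 <= 1, Kraft's inequality IS satisfied.
A prefix code with these lengths CAN exist.

Kraft sum = 0.78125. Satisfied.


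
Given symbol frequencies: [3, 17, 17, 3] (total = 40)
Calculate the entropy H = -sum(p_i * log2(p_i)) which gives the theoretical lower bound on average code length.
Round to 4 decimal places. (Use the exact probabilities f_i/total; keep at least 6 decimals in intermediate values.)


Per-symbol terms -p_i * log2(p_i) with p_i = f_i/40:
  p = 3/40 = 0.075000: log2(p) = -3.736966, -p*log2(p) = 0.280272
  p = 17/40 = 0.425000: log2(p) = -1.234465, -p*log2(p) = 0.524648
  p = 17/40 = 0.425000: log2(p) = -1.234465, -p*log2(p) = 0.524648
  p = 3/40 = 0.075000: log2(p) = -3.736966, -p*log2(p) = 0.280272
H = 0.280272 + 0.524648 + 0.524648 + 0.280272 = 1.609840

H = 1.6098 bits/symbol


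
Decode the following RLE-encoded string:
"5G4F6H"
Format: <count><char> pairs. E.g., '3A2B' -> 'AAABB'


Expanding each <count><char> pair:
  5G -> 'GGGGG'
  4F -> 'FFFF'
  6H -> 'HHHHHH'

Decoded = GGGGGFFFFHHHHHH


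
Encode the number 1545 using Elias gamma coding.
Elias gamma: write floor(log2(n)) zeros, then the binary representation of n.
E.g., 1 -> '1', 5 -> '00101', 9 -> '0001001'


num_bits = floor(log2(1545)) + 1 = 11
leading_zeros = num_bits - 1 = 10
binary(1545) = 11000001001

Elias gamma(1545) = '0000000000' + '11000001001' = 000000000011000001001 (21 bits)


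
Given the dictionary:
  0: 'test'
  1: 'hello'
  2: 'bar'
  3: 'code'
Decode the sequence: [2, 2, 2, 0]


Look up each index in the dictionary:
  2 -> 'bar'
  2 -> 'bar'
  2 -> 'bar'
  0 -> 'test'

Decoded: "bar bar bar test"


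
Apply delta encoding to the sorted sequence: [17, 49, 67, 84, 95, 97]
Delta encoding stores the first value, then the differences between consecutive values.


First value: 17
Deltas:
  49 - 17 = 32
  67 - 49 = 18
  84 - 67 = 17
  95 - 84 = 11
  97 - 95 = 2


Delta encoded: [17, 32, 18, 17, 11, 2]


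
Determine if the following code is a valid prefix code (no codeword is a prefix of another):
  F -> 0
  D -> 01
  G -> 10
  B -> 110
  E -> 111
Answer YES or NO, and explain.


Checking each pair (does one codeword prefix another?):
  F='0' vs D='01': prefix -- VIOLATION

NO -- this is NOT a valid prefix code. F (0) is a prefix of D (01).


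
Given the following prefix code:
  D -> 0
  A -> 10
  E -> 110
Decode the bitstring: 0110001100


Decoding step by step:
Bits 0 -> D
Bits 110 -> E
Bits 0 -> D
Bits 0 -> D
Bits 110 -> E
Bits 0 -> D


Decoded message: DEDDED


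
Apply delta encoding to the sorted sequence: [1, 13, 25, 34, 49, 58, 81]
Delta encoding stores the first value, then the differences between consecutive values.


First value: 1
Deltas:
  13 - 1 = 12
  25 - 13 = 12
  34 - 25 = 9
  49 - 34 = 15
  58 - 49 = 9
  81 - 58 = 23


Delta encoded: [1, 12, 12, 9, 15, 9, 23]


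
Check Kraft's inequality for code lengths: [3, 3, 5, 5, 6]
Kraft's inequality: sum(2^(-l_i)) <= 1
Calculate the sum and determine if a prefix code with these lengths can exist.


Sum = 2^(-3) + 2^(-3) + 2^(-5) + 2^(-5) + 2^(-6)
    = 0.125 + 0.125 + 0.03125 + 0.03125 + 0.015625
    = 21/64 = 0.328125
Since 0.328125 <= 1, Kraft's inequality IS satisfied.
A prefix code with these lengths CAN exist.

Kraft sum = 0.328125. Satisfied.


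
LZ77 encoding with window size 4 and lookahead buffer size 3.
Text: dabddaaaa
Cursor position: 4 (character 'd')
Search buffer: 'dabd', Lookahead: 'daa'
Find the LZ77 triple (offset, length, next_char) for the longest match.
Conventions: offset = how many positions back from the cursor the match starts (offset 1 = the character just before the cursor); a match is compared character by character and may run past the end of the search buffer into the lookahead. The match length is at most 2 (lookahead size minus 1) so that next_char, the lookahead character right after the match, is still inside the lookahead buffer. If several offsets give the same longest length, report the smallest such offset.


Try each offset into the search buffer:
  offset=1 (pos 3, char 'd'): match length 1
  offset=2 (pos 2, char 'b'): match length 0
  offset=3 (pos 1, char 'a'): match length 0
  offset=4 (pos 0, char 'd'): match length 2
Longest match has length 2 at offset 4.
next_char = character at position 4 + 2 = 6 -> 'a'

Best match: offset=4, length=2 (matching 'da' starting at position 0)
LZ77 triple: (4, 2, 'a')


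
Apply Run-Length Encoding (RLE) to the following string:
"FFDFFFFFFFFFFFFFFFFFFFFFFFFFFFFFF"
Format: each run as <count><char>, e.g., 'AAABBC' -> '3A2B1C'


Scanning runs left to right:
  i=0: run of 'F' x 2 -> '2F'
  i=2: run of 'D' x 1 -> '1D'
  i=3: run of 'F' x 30 -> '30F'

RLE = 2F1D30F


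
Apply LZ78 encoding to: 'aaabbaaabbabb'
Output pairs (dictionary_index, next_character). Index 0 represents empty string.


LZ78 encoding steps:
Dictionary: {0: ''}
Step 1: w='' (idx 0), next='a' -> output (0, 'a'), add 'a' as idx 1
Step 2: w='a' (idx 1), next='a' -> output (1, 'a'), add 'aa' as idx 2
Step 3: w='' (idx 0), next='b' -> output (0, 'b'), add 'b' as idx 3
Step 4: w='b' (idx 3), next='a' -> output (3, 'a'), add 'ba' as idx 4
Step 5: w='aa' (idx 2), next='b' -> output (2, 'b'), add 'aab' as idx 5
Step 6: w='ba' (idx 4), next='b' -> output (4, 'b'), add 'bab' as idx 6
Step 7: w='b' (idx 3), end of input -> output (3, '')


Encoded: [(0, 'a'), (1, 'a'), (0, 'b'), (3, 'a'), (2, 'b'), (4, 'b'), (3, '')]


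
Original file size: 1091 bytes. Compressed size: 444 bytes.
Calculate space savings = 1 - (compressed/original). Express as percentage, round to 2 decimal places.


ratio = compressed/original = 444/1091 = 0.406966
savings = 1 - ratio = 1 - 0.406966 = 0.593034
as a percentage: 0.593034 * 100 = 59.3%

Space savings = 1 - 444/1091 = 59.3%


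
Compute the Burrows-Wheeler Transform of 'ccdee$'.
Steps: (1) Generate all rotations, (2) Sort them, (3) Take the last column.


Rotations (sorted):
  0: $ccdee -> last char: e
  1: ccdee$ -> last char: $
  2: cdee$c -> last char: c
  3: dee$cc -> last char: c
  4: e$ccde -> last char: e
  5: ee$ccd -> last char: d


BWT = e$cced


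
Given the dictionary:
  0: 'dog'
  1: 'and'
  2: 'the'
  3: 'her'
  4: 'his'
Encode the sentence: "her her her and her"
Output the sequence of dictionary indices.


Look up each word in the dictionary:
  'her' -> 3
  'her' -> 3
  'her' -> 3
  'and' -> 1
  'her' -> 3

Encoded: [3, 3, 3, 1, 3]


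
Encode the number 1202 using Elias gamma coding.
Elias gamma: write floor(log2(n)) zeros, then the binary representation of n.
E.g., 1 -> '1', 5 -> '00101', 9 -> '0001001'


num_bits = floor(log2(1202)) + 1 = 11
leading_zeros = num_bits - 1 = 10
binary(1202) = 10010110010

Elias gamma(1202) = '0000000000' + '10010110010' = 000000000010010110010 (21 bits)


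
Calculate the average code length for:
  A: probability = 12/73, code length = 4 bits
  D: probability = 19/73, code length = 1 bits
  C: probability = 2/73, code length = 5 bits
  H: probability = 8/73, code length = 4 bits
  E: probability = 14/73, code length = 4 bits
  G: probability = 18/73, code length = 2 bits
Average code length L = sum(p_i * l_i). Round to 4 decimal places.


Weighted contributions p_i * l_i:
  A: (12/73) * 4 = 48/73
  D: (19/73) * 1 = 19/73
  C: (2/73) * 5 = 10/73
  H: (8/73) * 4 = 32/73
  E: (14/73) * 4 = 56/73
  G: (18/73) * 2 = 36/73
Sum = (48 + 19 + 10 + 32 + 56 + 36)/73 = 201/73

L = 201/73 = 2.7534 bits/symbol


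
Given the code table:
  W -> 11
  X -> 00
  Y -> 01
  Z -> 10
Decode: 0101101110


Decoding:
01 -> Y
01 -> Y
10 -> Z
11 -> W
10 -> Z


Result: YYZWZ


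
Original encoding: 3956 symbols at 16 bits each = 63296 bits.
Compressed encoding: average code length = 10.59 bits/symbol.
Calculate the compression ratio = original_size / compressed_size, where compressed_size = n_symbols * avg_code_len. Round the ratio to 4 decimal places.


original_size = n_symbols * orig_bits = 3956 * 16 = 63296 bits
compressed_size = n_symbols * avg_code_len = 3956 * 10.59 = 41894.04 bits
ratio = original_size / compressed_size = 63296 / 41894.04 = 1.5109

Compression ratio = 1.5109


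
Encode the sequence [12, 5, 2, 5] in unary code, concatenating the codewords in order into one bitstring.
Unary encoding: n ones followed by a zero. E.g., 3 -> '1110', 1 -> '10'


Encode each number as n ones followed by a terminating 0:
  12 -> 1111111111110 (13 bits)
  5 -> 111110 (6 bits)
  2 -> 110 (3 bits)
  5 -> 111110 (6 bits)
Total length = 13 + 6 + 3 + 6 = 28 bits.

Unary([12, 5, 2, 5]) = 1111111111110111110110111110 (28 bits)


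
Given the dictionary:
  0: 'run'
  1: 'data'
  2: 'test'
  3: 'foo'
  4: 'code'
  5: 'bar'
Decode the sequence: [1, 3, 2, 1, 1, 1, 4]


Look up each index in the dictionary:
  1 -> 'data'
  3 -> 'foo'
  2 -> 'test'
  1 -> 'data'
  1 -> 'data'
  1 -> 'data'
  4 -> 'code'

Decoded: "data foo test data data data code"


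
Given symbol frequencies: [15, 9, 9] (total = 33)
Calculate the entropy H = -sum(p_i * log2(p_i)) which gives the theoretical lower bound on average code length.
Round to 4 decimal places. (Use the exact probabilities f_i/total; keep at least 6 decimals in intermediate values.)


Per-symbol terms -p_i * log2(p_i) with p_i = f_i/33:
  p = 15/33 = 0.454545: log2(p) = -1.137504, -p*log2(p) = 0.517047
  p = 9/33 = 0.272727: log2(p) = -1.874469, -p*log2(p) = 0.511219
  p = 9/33 = 0.272727: log2(p) = -1.874469, -p*log2(p) = 0.511219
H = 0.517047 + 0.511219 + 0.511219 = 1.539485

H = 1.5395 bits/symbol


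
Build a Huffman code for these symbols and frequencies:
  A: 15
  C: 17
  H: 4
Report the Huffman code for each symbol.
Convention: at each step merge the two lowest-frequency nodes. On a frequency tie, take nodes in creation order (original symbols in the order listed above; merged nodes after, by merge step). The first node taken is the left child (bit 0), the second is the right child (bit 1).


Huffman tree construction:
Step 1: Merge H(4) + A(15) = 19
Step 2: Merge C(17) + (H+A)(19) = 36
Read each symbol's code off the tree from the root (left child = 0, right child = 1).

Codes:
  A: 11 (length 2)
  C: 0 (length 1)
  H: 10 (length 2)
Average code length: 55/36 = 1.5278 bits/symbol


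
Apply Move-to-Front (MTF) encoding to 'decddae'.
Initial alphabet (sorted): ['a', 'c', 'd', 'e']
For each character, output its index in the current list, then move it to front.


MTF encoding:
'd': index 2 in ['a', 'c', 'd', 'e'] -> ['d', 'a', 'c', 'e']
'e': index 3 in ['d', 'a', 'c', 'e'] -> ['e', 'd', 'a', 'c']
'c': index 3 in ['e', 'd', 'a', 'c'] -> ['c', 'e', 'd', 'a']
'd': index 2 in ['c', 'e', 'd', 'a'] -> ['d', 'c', 'e', 'a']
'd': index 0 in ['d', 'c', 'e', 'a'] -> ['d', 'c', 'e', 'a']
'a': index 3 in ['d', 'c', 'e', 'a'] -> ['a', 'd', 'c', 'e']
'e': index 3 in ['a', 'd', 'c', 'e'] -> ['e', 'a', 'd', 'c']


Output: [2, 3, 3, 2, 0, 3, 3]


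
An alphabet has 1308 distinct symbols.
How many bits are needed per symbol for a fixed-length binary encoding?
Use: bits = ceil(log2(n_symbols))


log2(1308) = 10.3531
Bracket: 2^10 = 1024 < 1308 <= 2^11 = 2048
So ceil(log2(1308)) = 11

bits = ceil(log2(1308)) = ceil(10.3531) = 11 bits


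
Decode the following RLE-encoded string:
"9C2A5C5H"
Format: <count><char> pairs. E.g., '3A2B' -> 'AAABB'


Expanding each <count><char> pair:
  9C -> 'CCCCCCCCC'
  2A -> 'AA'
  5C -> 'CCCCC'
  5H -> 'HHHHH'

Decoded = CCCCCCCCCAACCCCCHHHHH


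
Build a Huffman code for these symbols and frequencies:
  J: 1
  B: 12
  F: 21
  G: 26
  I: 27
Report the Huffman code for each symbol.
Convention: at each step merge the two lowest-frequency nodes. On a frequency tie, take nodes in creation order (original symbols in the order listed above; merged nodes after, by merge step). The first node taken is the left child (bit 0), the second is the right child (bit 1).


Huffman tree construction:
Step 1: Merge J(1) + B(12) = 13
Step 2: Merge (J+B)(13) + F(21) = 34
Step 3: Merge G(26) + I(27) = 53
Step 4: Merge ((J+B)+F)(34) + (G+I)(53) = 87
Read each symbol's code off the tree from the root (left child = 0, right child = 1).

Codes:
  J: 000 (length 3)
  B: 001 (length 3)
  F: 01 (length 2)
  G: 10 (length 2)
  I: 11 (length 2)
Average code length: 187/87 = 2.1494 bits/symbol


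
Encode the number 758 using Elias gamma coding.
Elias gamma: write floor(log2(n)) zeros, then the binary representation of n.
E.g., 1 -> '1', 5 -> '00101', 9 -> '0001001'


num_bits = floor(log2(758)) + 1 = 10
leading_zeros = num_bits - 1 = 9
binary(758) = 1011110110

Elias gamma(758) = '000000000' + '1011110110' = 0000000001011110110 (19 bits)


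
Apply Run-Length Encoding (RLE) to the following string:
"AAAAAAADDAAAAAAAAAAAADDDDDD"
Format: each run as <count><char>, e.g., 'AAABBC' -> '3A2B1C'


Scanning runs left to right:
  i=0: run of 'A' x 7 -> '7A'
  i=7: run of 'D' x 2 -> '2D'
  i=9: run of 'A' x 12 -> '12A'
  i=21: run of 'D' x 6 -> '6D'

RLE = 7A2D12A6D


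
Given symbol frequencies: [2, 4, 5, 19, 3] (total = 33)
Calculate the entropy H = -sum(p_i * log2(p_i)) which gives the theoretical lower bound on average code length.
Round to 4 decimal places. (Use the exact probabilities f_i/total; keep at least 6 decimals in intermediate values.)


Per-symbol terms -p_i * log2(p_i) with p_i = f_i/33:
  p = 2/33 = 0.060606: log2(p) = -4.044394, -p*log2(p) = 0.245115
  p = 4/33 = 0.121212: log2(p) = -3.044394, -p*log2(p) = 0.369017
  p = 5/33 = 0.151515: log2(p) = -2.722466, -p*log2(p) = 0.412495
  p = 19/33 = 0.575758: log2(p) = -0.796467, -p*log2(p) = 0.458572
  p = 3/33 = 0.090909: log2(p) = -3.459432, -p*log2(p) = 0.314494
H = 0.245115 + 0.369017 + 0.412495 + 0.458572 + 0.314494 = 1.799693

H = 1.7997 bits/symbol


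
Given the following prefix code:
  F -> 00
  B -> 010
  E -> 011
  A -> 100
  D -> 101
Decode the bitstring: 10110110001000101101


Decoding step by step:
Bits 101 -> D
Bits 101 -> D
Bits 100 -> A
Bits 010 -> B
Bits 00 -> F
Bits 101 -> D
Bits 101 -> D


Decoded message: DDABFDD


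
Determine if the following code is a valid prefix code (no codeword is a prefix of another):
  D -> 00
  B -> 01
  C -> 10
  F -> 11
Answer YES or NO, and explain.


Checking each pair (does one codeword prefix another?):
  D='00' vs B='01': no prefix
  D='00' vs C='10': no prefix
  D='00' vs F='11': no prefix
  B='01' vs D='00': no prefix
  B='01' vs C='10': no prefix
  B='01' vs F='11': no prefix
  C='10' vs D='00': no prefix
  C='10' vs B='01': no prefix
  C='10' vs F='11': no prefix
  F='11' vs D='00': no prefix
  F='11' vs B='01': no prefix
  F='11' vs C='10': no prefix
No violation found over all pairs.

YES -- this is a valid prefix code. No codeword is a prefix of any other codeword.


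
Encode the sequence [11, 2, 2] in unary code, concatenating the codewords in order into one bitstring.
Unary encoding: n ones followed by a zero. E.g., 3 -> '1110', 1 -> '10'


Encode each number as n ones followed by a terminating 0:
  11 -> 111111111110 (12 bits)
  2 -> 110 (3 bits)
  2 -> 110 (3 bits)
Total length = 12 + 3 + 3 = 18 bits.

Unary([11, 2, 2]) = 111111111110110110 (18 bits)


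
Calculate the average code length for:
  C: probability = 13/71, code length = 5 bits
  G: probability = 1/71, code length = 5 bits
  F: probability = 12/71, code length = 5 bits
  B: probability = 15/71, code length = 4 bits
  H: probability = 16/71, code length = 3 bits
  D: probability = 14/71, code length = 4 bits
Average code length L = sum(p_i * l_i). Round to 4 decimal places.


Weighted contributions p_i * l_i:
  C: (13/71) * 5 = 65/71
  G: (1/71) * 5 = 5/71
  F: (12/71) * 5 = 60/71
  B: (15/71) * 4 = 60/71
  H: (16/71) * 3 = 48/71
  D: (14/71) * 4 = 56/71
Sum = (65 + 5 + 60 + 60 + 48 + 56)/71 = 294/71

L = 294/71 = 4.1408 bits/symbol


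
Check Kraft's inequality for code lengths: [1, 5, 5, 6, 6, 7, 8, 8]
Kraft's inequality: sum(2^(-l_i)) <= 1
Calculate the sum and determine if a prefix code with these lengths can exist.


Sum = 2^(-1) + 2^(-5) + 2^(-5) + 2^(-6) + 2^(-6) + 2^(-7) + 2^(-8) + 2^(-8)
    = 0.5 + 0.03125 + 0.03125 + 0.015625 + 0.015625 + 0.0078125 + 0.00390625 + 0.00390625
    = 156/256 = 0.609375
Since 0.609375 <= 1, Kraft's inequality IS satisfied.
A prefix code with these lengths CAN exist.

Kraft sum = 0.609375. Satisfied.


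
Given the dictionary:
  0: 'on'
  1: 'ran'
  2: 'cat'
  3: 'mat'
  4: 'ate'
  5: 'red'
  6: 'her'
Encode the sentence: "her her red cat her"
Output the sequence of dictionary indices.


Look up each word in the dictionary:
  'her' -> 6
  'her' -> 6
  'red' -> 5
  'cat' -> 2
  'her' -> 6

Encoded: [6, 6, 5, 2, 6]


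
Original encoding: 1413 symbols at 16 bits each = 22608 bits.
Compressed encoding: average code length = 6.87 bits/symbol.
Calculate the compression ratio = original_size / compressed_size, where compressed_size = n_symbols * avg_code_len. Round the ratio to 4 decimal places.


original_size = n_symbols * orig_bits = 1413 * 16 = 22608 bits
compressed_size = n_symbols * avg_code_len = 1413 * 6.87 = 9707.31 bits
ratio = original_size / compressed_size = 22608 / 9707.31 = 2.329

Compression ratio = 2.329


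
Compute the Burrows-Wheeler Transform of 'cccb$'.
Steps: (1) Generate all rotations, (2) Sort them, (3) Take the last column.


Rotations (sorted):
  0: $cccb -> last char: b
  1: b$ccc -> last char: c
  2: cb$cc -> last char: c
  3: ccb$c -> last char: c
  4: cccb$ -> last char: $


BWT = bccc$


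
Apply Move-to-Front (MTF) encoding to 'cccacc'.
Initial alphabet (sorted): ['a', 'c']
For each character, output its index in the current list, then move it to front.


MTF encoding:
'c': index 1 in ['a', 'c'] -> ['c', 'a']
'c': index 0 in ['c', 'a'] -> ['c', 'a']
'c': index 0 in ['c', 'a'] -> ['c', 'a']
'a': index 1 in ['c', 'a'] -> ['a', 'c']
'c': index 1 in ['a', 'c'] -> ['c', 'a']
'c': index 0 in ['c', 'a'] -> ['c', 'a']


Output: [1, 0, 0, 1, 1, 0]


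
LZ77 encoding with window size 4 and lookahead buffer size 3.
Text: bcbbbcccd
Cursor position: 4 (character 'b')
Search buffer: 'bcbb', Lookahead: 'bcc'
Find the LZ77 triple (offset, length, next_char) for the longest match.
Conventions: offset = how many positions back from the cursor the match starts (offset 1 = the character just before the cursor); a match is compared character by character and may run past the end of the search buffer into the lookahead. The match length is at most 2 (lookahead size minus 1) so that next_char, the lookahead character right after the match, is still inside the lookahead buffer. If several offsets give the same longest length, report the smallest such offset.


Try each offset into the search buffer:
  offset=1 (pos 3, char 'b'): match length 1
  offset=2 (pos 2, char 'b'): match length 1
  offset=3 (pos 1, char 'c'): match length 0
  offset=4 (pos 0, char 'b'): match length 2
Longest match has length 2 at offset 4.
next_char = character at position 4 + 2 = 6 -> 'c'

Best match: offset=4, length=2 (matching 'bc' starting at position 0)
LZ77 triple: (4, 2, 'c')


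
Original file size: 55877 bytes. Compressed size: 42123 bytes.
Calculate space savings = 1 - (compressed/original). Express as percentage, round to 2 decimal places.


ratio = compressed/original = 42123/55877 = 0.753852
savings = 1 - ratio = 1 - 0.753852 = 0.246148
as a percentage: 0.246148 * 100 = 24.61%

Space savings = 1 - 42123/55877 = 24.61%


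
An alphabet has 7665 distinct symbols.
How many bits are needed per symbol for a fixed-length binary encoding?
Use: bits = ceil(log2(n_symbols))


log2(7665) = 12.9041
Bracket: 2^12 = 4096 < 7665 <= 2^13 = 8192
So ceil(log2(7665)) = 13

bits = ceil(log2(7665)) = ceil(12.9041) = 13 bits


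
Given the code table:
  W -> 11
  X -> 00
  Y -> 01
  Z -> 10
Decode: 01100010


Decoding:
01 -> Y
10 -> Z
00 -> X
10 -> Z


Result: YZXZ


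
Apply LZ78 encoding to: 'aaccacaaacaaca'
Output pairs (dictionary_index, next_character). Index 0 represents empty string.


LZ78 encoding steps:
Dictionary: {0: ''}
Step 1: w='' (idx 0), next='a' -> output (0, 'a'), add 'a' as idx 1
Step 2: w='a' (idx 1), next='c' -> output (1, 'c'), add 'ac' as idx 2
Step 3: w='' (idx 0), next='c' -> output (0, 'c'), add 'c' as idx 3
Step 4: w='ac' (idx 2), next='a' -> output (2, 'a'), add 'aca' as idx 4
Step 5: w='a' (idx 1), next='a' -> output (1, 'a'), add 'aa' as idx 5
Step 6: w='c' (idx 3), next='a' -> output (3, 'a'), add 'ca' as idx 6
Step 7: w='aca' (idx 4), end of input -> output (4, '')


Encoded: [(0, 'a'), (1, 'c'), (0, 'c'), (2, 'a'), (1, 'a'), (3, 'a'), (4, '')]


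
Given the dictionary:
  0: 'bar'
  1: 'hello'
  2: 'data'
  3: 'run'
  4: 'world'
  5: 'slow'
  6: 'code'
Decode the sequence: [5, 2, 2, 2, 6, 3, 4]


Look up each index in the dictionary:
  5 -> 'slow'
  2 -> 'data'
  2 -> 'data'
  2 -> 'data'
  6 -> 'code'
  3 -> 'run'
  4 -> 'world'

Decoded: "slow data data data code run world"


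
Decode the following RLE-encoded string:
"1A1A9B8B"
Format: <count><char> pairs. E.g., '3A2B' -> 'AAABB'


Expanding each <count><char> pair:
  1A -> 'A'
  1A -> 'A'
  9B -> 'BBBBBBBBB'
  8B -> 'BBBBBBBB'

Decoded = AABBBBBBBBBBBBBBBBB


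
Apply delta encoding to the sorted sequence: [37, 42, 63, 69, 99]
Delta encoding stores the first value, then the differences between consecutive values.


First value: 37
Deltas:
  42 - 37 = 5
  63 - 42 = 21
  69 - 63 = 6
  99 - 69 = 30


Delta encoded: [37, 5, 21, 6, 30]


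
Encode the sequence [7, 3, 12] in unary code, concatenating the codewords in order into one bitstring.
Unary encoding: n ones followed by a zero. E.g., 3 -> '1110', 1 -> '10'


Encode each number as n ones followed by a terminating 0:
  7 -> 11111110 (8 bits)
  3 -> 1110 (4 bits)
  12 -> 1111111111110 (13 bits)
Total length = 8 + 4 + 13 = 25 bits.

Unary([7, 3, 12]) = 1111111011101111111111110 (25 bits)


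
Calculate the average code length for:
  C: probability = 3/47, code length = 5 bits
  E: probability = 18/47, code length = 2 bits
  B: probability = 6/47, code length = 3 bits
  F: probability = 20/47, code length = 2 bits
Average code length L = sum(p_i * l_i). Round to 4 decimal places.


Weighted contributions p_i * l_i:
  C: (3/47) * 5 = 15/47
  E: (18/47) * 2 = 36/47
  B: (6/47) * 3 = 18/47
  F: (20/47) * 2 = 40/47
Sum = (15 + 36 + 18 + 40)/47 = 109/47

L = 109/47 = 2.3191 bits/symbol


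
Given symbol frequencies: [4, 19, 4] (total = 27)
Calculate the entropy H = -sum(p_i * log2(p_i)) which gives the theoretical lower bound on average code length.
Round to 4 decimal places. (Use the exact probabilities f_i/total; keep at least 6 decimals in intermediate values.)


Per-symbol terms -p_i * log2(p_i) with p_i = f_i/27:
  p = 4/27 = 0.148148: log2(p) = -2.754888, -p*log2(p) = 0.408131
  p = 19/27 = 0.703704: log2(p) = -0.506960, -p*log2(p) = 0.356750
  p = 4/27 = 0.148148: log2(p) = -2.754888, -p*log2(p) = 0.408131
H = 0.408131 + 0.356750 + 0.408131 = 1.173012

H = 1.173 bits/symbol


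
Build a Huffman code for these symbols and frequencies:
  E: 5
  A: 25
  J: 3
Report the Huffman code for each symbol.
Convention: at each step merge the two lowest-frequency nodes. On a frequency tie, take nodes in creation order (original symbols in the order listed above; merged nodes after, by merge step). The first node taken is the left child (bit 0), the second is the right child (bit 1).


Huffman tree construction:
Step 1: Merge J(3) + E(5) = 8
Step 2: Merge (J+E)(8) + A(25) = 33
Read each symbol's code off the tree from the root (left child = 0, right child = 1).

Codes:
  E: 01 (length 2)
  A: 1 (length 1)
  J: 00 (length 2)
Average code length: 41/33 = 1.2424 bits/symbol


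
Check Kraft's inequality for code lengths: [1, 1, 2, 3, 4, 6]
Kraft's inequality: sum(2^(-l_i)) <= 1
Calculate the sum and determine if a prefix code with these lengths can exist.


Sum = 2^(-1) + 2^(-1) + 2^(-2) + 2^(-3) + 2^(-4) + 2^(-6)
    = 0.5 + 0.5 + 0.25 + 0.125 + 0.0625 + 0.015625
    = 93/64 = 1.453125
Since 1.453125 > 1, Kraft's inequality is NOT satisfied.
A prefix code with these lengths CANNOT exist.

Kraft sum = 1.453125. Not satisfied.


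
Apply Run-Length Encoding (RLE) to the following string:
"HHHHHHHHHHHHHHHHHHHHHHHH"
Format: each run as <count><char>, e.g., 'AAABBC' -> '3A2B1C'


Scanning runs left to right:
  i=0: run of 'H' x 24 -> '24H'

RLE = 24H


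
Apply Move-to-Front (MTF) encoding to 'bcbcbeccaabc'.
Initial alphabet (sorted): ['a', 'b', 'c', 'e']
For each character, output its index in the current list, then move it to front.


MTF encoding:
'b': index 1 in ['a', 'b', 'c', 'e'] -> ['b', 'a', 'c', 'e']
'c': index 2 in ['b', 'a', 'c', 'e'] -> ['c', 'b', 'a', 'e']
'b': index 1 in ['c', 'b', 'a', 'e'] -> ['b', 'c', 'a', 'e']
'c': index 1 in ['b', 'c', 'a', 'e'] -> ['c', 'b', 'a', 'e']
'b': index 1 in ['c', 'b', 'a', 'e'] -> ['b', 'c', 'a', 'e']
'e': index 3 in ['b', 'c', 'a', 'e'] -> ['e', 'b', 'c', 'a']
'c': index 2 in ['e', 'b', 'c', 'a'] -> ['c', 'e', 'b', 'a']
'c': index 0 in ['c', 'e', 'b', 'a'] -> ['c', 'e', 'b', 'a']
'a': index 3 in ['c', 'e', 'b', 'a'] -> ['a', 'c', 'e', 'b']
'a': index 0 in ['a', 'c', 'e', 'b'] -> ['a', 'c', 'e', 'b']
'b': index 3 in ['a', 'c', 'e', 'b'] -> ['b', 'a', 'c', 'e']
'c': index 2 in ['b', 'a', 'c', 'e'] -> ['c', 'b', 'a', 'e']


Output: [1, 2, 1, 1, 1, 3, 2, 0, 3, 0, 3, 2]


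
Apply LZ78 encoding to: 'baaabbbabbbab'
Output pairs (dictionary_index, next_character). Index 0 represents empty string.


LZ78 encoding steps:
Dictionary: {0: ''}
Step 1: w='' (idx 0), next='b' -> output (0, 'b'), add 'b' as idx 1
Step 2: w='' (idx 0), next='a' -> output (0, 'a'), add 'a' as idx 2
Step 3: w='a' (idx 2), next='a' -> output (2, 'a'), add 'aa' as idx 3
Step 4: w='b' (idx 1), next='b' -> output (1, 'b'), add 'bb' as idx 4
Step 5: w='b' (idx 1), next='a' -> output (1, 'a'), add 'ba' as idx 5
Step 6: w='bb' (idx 4), next='b' -> output (4, 'b'), add 'bbb' as idx 6
Step 7: w='a' (idx 2), next='b' -> output (2, 'b'), add 'ab' as idx 7


Encoded: [(0, 'b'), (0, 'a'), (2, 'a'), (1, 'b'), (1, 'a'), (4, 'b'), (2, 'b')]


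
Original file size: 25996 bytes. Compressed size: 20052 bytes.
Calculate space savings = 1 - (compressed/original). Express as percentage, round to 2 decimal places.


ratio = compressed/original = 20052/25996 = 0.771349
savings = 1 - ratio = 1 - 0.771349 = 0.228651
as a percentage: 0.228651 * 100 = 22.87%

Space savings = 1 - 20052/25996 = 22.87%


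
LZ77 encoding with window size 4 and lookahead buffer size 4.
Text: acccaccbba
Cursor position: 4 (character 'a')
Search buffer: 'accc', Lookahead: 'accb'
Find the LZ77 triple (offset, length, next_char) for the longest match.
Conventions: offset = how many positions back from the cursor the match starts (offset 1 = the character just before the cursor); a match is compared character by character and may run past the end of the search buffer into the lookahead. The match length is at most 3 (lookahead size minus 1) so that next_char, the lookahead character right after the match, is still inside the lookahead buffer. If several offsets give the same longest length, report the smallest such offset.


Try each offset into the search buffer:
  offset=1 (pos 3, char 'c'): match length 0
  offset=2 (pos 2, char 'c'): match length 0
  offset=3 (pos 1, char 'c'): match length 0
  offset=4 (pos 0, char 'a'): match length 3
Longest match has length 3 at offset 4.
next_char = character at position 4 + 3 = 7 -> 'b'

Best match: offset=4, length=3 (matching 'acc' starting at position 0)
LZ77 triple: (4, 3, 'b')


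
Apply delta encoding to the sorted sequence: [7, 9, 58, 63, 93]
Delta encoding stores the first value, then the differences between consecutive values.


First value: 7
Deltas:
  9 - 7 = 2
  58 - 9 = 49
  63 - 58 = 5
  93 - 63 = 30


Delta encoded: [7, 2, 49, 5, 30]


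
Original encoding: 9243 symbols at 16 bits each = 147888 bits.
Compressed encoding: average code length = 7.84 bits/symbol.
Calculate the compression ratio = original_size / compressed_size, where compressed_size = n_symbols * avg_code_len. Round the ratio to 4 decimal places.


original_size = n_symbols * orig_bits = 9243 * 16 = 147888 bits
compressed_size = n_symbols * avg_code_len = 9243 * 7.84 = 72465.12 bits
ratio = original_size / compressed_size = 147888 / 72465.12 = 2.0408

Compression ratio = 2.0408


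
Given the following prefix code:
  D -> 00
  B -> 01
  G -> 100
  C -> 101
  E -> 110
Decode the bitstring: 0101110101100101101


Decoding step by step:
Bits 01 -> B
Bits 01 -> B
Bits 110 -> E
Bits 101 -> C
Bits 100 -> G
Bits 101 -> C
Bits 101 -> C


Decoded message: BBECGCC


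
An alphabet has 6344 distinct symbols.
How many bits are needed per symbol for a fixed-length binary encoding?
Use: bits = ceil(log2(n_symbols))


log2(6344) = 12.6312
Bracket: 2^12 = 4096 < 6344 <= 2^13 = 8192
So ceil(log2(6344)) = 13

bits = ceil(log2(6344)) = ceil(12.6312) = 13 bits


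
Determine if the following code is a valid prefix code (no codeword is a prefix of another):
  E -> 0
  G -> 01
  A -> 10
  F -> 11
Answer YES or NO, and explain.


Checking each pair (does one codeword prefix another?):
  E='0' vs G='01': prefix -- VIOLATION

NO -- this is NOT a valid prefix code. E (0) is a prefix of G (01).


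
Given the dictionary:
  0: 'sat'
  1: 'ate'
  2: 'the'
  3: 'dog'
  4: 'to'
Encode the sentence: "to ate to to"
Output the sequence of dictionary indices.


Look up each word in the dictionary:
  'to' -> 4
  'ate' -> 1
  'to' -> 4
  'to' -> 4

Encoded: [4, 1, 4, 4]


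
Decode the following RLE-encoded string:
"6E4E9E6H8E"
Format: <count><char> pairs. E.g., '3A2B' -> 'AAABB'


Expanding each <count><char> pair:
  6E -> 'EEEEEE'
  4E -> 'EEEE'
  9E -> 'EEEEEEEEE'
  6H -> 'HHHHHH'
  8E -> 'EEEEEEEE'

Decoded = EEEEEEEEEEEEEEEEEEEHHHHHHEEEEEEEE


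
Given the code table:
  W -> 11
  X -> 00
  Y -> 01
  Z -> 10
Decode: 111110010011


Decoding:
11 -> W
11 -> W
10 -> Z
01 -> Y
00 -> X
11 -> W


Result: WWZYXW


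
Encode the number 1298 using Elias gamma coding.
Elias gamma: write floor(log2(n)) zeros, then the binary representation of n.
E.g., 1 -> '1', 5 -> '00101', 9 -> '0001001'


num_bits = floor(log2(1298)) + 1 = 11
leading_zeros = num_bits - 1 = 10
binary(1298) = 10100010010

Elias gamma(1298) = '0000000000' + '10100010010' = 000000000010100010010 (21 bits)


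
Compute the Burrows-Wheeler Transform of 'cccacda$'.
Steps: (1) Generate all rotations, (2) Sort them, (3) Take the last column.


Rotations (sorted):
  0: $cccacda -> last char: a
  1: a$cccacd -> last char: d
  2: acda$ccc -> last char: c
  3: cacda$cc -> last char: c
  4: ccacda$c -> last char: c
  5: cccacda$ -> last char: $
  6: cda$ccca -> last char: a
  7: da$cccac -> last char: c


BWT = adccc$ac


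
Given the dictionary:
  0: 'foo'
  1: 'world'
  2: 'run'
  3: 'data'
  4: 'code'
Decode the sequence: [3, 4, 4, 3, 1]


Look up each index in the dictionary:
  3 -> 'data'
  4 -> 'code'
  4 -> 'code'
  3 -> 'data'
  1 -> 'world'

Decoded: "data code code data world"


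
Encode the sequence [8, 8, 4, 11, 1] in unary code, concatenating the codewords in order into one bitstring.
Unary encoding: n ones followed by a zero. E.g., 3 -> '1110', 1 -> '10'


Encode each number as n ones followed by a terminating 0:
  8 -> 111111110 (9 bits)
  8 -> 111111110 (9 bits)
  4 -> 11110 (5 bits)
  11 -> 111111111110 (12 bits)
  1 -> 10 (2 bits)
Total length = 9 + 9 + 5 + 12 + 2 = 37 bits.

Unary([8, 8, 4, 11, 1]) = 1111111101111111101111011111111111010 (37 bits)


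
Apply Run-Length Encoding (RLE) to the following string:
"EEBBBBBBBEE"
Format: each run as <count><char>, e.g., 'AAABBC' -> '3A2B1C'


Scanning runs left to right:
  i=0: run of 'E' x 2 -> '2E'
  i=2: run of 'B' x 7 -> '7B'
  i=9: run of 'E' x 2 -> '2E'

RLE = 2E7B2E


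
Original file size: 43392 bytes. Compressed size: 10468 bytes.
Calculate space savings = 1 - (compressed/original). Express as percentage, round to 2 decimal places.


ratio = compressed/original = 10468/43392 = 0.241243
savings = 1 - ratio = 1 - 0.241243 = 0.758757
as a percentage: 0.758757 * 100 = 75.88%

Space savings = 1 - 10468/43392 = 75.88%


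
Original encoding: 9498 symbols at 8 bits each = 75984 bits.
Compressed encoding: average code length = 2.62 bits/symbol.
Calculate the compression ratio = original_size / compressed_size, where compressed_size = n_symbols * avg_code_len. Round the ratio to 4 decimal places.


original_size = n_symbols * orig_bits = 9498 * 8 = 75984 bits
compressed_size = n_symbols * avg_code_len = 9498 * 2.62 = 24884.76 bits
ratio = original_size / compressed_size = 75984 / 24884.76 = 3.0534

Compression ratio = 3.0534


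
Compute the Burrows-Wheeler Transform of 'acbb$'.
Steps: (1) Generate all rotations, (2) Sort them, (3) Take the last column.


Rotations (sorted):
  0: $acbb -> last char: b
  1: acbb$ -> last char: $
  2: b$acb -> last char: b
  3: bb$ac -> last char: c
  4: cbb$a -> last char: a


BWT = b$bca
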